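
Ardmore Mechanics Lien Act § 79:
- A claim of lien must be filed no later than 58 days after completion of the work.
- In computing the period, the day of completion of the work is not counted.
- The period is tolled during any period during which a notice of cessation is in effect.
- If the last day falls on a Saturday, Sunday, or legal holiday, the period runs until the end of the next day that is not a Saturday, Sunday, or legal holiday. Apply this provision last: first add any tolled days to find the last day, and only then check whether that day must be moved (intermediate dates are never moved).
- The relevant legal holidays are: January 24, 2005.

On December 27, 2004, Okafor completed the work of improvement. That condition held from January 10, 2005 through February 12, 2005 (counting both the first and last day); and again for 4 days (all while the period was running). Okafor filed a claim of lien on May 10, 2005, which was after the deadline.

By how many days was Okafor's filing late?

36 days

58 days after December 27, 2004 is February 23, 2005.
From January 10, 2005 through February 12, 2005 inclusive is 34 days; tolling adds 34 days: February 23, 2005 + 34 days = March 29, 2005.
Tolling adds 4 days: March 29, 2005 + 4 days = April 2, 2005.
April 2, 2005 is Saturday; April 3, 2005 is Sunday. The next qualifying day is April 4, 2005.
The deadline is April 4, 2005; from April 4, 2005 to May 10, 2005 is 36 days.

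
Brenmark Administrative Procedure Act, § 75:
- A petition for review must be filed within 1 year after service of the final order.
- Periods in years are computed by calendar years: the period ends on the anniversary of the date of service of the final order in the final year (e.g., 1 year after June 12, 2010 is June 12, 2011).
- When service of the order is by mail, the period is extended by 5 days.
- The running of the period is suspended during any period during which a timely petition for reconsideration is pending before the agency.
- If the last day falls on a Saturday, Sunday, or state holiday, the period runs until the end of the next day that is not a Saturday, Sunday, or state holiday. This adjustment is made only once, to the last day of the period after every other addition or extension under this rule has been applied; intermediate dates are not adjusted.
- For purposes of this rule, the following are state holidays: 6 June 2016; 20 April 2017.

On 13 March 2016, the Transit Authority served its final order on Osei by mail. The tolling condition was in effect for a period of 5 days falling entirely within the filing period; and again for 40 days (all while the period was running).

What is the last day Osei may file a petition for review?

May 2, 2017

1 year after 13 March 2016 is March 13, 2017.
Service was by mail, adding 5 days: March 13, 2017 + 5 days = March 18, 2017.
Tolling adds 5 days: March 18, 2017 + 5 days = March 23, 2017.
Tolling adds 40 days: March 23, 2017 + 40 days = May 2, 2017.
May 2, 2017 is a Tuesday and not a state holiday, so no extension applies.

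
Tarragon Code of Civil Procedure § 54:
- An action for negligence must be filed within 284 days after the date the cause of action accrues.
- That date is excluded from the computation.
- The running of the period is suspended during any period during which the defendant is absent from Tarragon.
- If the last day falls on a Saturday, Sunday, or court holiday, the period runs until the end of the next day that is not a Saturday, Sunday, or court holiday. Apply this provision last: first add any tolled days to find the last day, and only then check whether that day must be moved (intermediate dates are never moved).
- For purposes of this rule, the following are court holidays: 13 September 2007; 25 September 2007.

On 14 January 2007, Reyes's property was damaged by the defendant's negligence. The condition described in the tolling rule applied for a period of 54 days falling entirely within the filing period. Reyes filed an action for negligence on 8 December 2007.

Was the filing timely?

284 days after 14 January 2007 is October 25, 2007.
Tolling adds 54 days: October 25, 2007 + 54 days = December 18, 2007.
December 18, 2007 is a Tuesday and not a court holiday, so no extension applies.
The deadline is December 18, 2007; the filing on December 8, 2007 is on or before that date.

Yes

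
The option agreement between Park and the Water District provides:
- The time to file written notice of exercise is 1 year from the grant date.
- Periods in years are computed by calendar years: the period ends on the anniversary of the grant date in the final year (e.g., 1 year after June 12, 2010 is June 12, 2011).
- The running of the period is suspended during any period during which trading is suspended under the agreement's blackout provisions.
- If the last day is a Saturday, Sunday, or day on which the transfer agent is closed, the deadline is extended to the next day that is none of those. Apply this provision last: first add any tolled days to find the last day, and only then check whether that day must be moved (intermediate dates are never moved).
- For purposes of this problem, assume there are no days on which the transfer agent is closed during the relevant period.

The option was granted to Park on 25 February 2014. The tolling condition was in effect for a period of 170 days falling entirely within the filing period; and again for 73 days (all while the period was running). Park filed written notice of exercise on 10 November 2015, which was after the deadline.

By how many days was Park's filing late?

1 year after 25 February 2014 is February 25, 2015.
Tolling adds 170 days: February 25, 2015 + 170 days = August 14, 2015.
Tolling adds 73 days: August 14, 2015 + 73 days = October 26, 2015.
October 26, 2015 is a Monday and not a day on which the transfer agent is closed, so no extension applies.
The deadline is October 26, 2015; from October 26, 2015 to November 10, 2015 is 15 days.

15 days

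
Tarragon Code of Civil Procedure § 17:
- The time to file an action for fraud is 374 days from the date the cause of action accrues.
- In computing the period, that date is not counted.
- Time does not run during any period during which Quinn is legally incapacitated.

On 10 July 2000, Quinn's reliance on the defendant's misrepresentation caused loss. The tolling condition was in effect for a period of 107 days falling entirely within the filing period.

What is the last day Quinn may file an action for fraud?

374 days after 10 July 2000 is July 19, 2001.
Tolling adds 107 days: July 19, 2001 + 107 days = November 3, 2001.

November 3, 2001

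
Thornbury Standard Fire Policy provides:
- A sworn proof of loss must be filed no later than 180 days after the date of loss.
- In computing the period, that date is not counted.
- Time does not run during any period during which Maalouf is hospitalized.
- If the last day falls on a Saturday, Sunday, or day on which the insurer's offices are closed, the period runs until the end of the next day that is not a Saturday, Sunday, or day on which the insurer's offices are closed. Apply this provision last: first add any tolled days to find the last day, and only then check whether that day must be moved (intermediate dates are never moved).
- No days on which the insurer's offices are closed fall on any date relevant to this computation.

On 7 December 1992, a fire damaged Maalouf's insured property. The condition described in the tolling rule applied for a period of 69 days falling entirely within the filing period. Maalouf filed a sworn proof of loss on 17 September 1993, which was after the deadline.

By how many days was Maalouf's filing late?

180 days after 7 December 1992 is June 5, 1993.
Tolling adds 69 days: June 5, 1993 + 69 days = August 13, 1993.
August 13, 1993 is a Friday and not a day on which the insurer's offices are closed, so no extension applies.
The deadline is August 13, 1993; from August 13, 1993 to September 17, 1993 is 35 days.

35 days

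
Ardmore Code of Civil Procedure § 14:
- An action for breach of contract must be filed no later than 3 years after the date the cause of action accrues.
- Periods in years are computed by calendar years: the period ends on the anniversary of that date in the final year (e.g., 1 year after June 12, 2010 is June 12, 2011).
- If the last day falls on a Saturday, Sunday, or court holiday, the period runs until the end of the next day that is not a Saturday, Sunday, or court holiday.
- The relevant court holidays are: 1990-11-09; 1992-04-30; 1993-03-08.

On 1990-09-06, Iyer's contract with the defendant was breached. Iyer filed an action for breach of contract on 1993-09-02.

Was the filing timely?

Yes

3 years after 1990-09-06 is September 6, 1993.
September 6, 1993 is a Monday and not a court holiday, so no extension applies.
The deadline is September 6, 1993; the filing on September 2, 1993 is on or before that date.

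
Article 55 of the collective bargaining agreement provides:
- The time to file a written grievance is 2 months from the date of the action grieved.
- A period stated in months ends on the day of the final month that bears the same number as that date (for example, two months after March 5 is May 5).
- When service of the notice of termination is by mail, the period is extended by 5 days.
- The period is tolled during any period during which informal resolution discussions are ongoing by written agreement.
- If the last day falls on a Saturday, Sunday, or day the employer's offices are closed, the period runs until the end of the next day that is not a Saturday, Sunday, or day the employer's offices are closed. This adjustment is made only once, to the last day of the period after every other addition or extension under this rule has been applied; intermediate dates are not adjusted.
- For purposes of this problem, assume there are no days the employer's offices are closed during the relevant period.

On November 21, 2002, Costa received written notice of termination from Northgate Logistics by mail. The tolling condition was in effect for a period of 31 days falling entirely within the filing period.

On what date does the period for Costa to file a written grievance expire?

February 26, 2003

2 months after November 21, 2002 is January 21, 2003.
Service was by mail, adding 5 days: January 21, 2003 + 5 days = January 26, 2003.
Tolling adds 31 days: January 26, 2003 + 31 days = February 26, 2003.
February 26, 2003 is a Wednesday and not a day the employer's offices are closed, so no extension applies.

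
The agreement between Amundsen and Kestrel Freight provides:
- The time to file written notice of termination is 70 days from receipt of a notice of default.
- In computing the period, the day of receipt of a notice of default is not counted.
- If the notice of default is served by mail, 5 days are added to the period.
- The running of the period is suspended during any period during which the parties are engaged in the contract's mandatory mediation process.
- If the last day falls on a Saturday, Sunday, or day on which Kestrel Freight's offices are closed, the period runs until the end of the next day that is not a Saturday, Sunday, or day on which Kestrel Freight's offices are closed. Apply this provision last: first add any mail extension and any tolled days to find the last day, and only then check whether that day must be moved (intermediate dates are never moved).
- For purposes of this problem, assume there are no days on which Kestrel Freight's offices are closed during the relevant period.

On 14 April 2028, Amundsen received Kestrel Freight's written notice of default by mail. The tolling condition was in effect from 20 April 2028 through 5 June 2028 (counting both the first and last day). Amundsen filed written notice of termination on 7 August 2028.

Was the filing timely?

Yes

70 days after 14 April 2028 is June 23, 2028.
Service was by mail, adding 5 days: June 23, 2028 + 5 days = June 28, 2028.
From April 20, 2028 through June 5, 2028 inclusive is 47 days; tolling adds 47 days: June 28, 2028 + 47 days = August 14, 2028.
August 14, 2028 is a Monday and not a day on which Kestrel Freight's offices are closed, so no extension applies.
The deadline is August 14, 2028; the filing on August 7, 2028 is on or before that date.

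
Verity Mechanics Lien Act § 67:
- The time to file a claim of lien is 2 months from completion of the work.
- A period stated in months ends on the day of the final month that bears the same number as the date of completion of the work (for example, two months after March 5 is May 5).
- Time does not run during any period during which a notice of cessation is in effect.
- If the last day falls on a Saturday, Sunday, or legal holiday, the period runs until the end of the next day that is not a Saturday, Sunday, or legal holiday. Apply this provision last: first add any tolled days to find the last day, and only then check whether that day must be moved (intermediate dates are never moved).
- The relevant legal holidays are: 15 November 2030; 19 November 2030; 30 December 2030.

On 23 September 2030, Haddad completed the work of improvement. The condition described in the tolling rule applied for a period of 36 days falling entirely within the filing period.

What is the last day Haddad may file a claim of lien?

December 31, 2030

2 months after 23 September 2030 is November 23, 2030.
Tolling adds 36 days: November 23, 2030 + 36 days = December 29, 2030.
December 29, 2030 is Sunday; December 30, 2030 is a listed holiday. The next qualifying day is December 31, 2030.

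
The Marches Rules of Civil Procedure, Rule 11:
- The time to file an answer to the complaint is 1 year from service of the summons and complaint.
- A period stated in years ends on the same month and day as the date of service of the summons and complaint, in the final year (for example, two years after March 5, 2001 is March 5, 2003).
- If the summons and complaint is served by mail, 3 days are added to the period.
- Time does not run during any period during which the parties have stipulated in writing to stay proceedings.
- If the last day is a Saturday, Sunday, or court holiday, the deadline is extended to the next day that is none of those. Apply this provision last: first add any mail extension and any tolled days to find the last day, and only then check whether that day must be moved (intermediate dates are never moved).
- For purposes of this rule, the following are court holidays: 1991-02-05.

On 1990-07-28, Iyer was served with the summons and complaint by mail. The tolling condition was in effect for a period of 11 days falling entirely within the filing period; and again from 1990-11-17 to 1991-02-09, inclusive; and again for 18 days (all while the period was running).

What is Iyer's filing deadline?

1 year after 1990-07-28 is July 28, 1991.
Service was by mail, adding 3 days: July 28, 1991 + 3 days = July 31, 1991.
Tolling adds 11 days: July 31, 1991 + 11 days = August 11, 1991.
From November 17, 1990 through February 9, 1991 inclusive is 85 days; tolling adds 85 days: August 11, 1991 + 85 days = November 4, 1991.
Tolling adds 18 days: November 4, 1991 + 18 days = November 22, 1991.
November 22, 1991 is a Friday and not a court holiday, so no extension applies.

November 22, 1991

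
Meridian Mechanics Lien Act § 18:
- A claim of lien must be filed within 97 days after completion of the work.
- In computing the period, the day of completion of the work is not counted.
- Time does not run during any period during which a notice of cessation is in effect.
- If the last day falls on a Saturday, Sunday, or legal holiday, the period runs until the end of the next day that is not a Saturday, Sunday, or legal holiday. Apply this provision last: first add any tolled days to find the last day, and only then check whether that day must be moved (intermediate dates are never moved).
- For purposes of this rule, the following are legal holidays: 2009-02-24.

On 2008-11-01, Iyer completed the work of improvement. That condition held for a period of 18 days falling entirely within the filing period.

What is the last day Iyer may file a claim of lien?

February 25, 2009

97 days after 2008-11-01 is February 6, 2009.
Tolling adds 18 days: February 6, 2009 + 18 days = February 24, 2009.
February 24, 2009 is a listed holiday. The next qualifying day is February 25, 2009.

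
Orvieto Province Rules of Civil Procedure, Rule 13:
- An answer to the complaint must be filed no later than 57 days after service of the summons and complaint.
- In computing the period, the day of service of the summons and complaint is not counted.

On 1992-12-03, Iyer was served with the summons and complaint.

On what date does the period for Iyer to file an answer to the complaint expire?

57 days after 1992-12-03 is January 29, 1993.

January 29, 1993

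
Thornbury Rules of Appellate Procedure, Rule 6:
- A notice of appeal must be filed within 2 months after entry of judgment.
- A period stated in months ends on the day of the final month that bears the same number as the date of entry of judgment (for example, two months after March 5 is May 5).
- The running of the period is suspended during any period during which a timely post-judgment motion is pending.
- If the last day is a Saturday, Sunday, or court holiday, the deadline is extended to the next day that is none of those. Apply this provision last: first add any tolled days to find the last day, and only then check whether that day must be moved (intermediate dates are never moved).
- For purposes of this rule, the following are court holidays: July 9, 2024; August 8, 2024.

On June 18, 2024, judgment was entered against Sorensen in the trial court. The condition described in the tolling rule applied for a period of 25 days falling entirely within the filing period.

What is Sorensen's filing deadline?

September 12, 2024

2 months after June 18, 2024 is August 18, 2024.
Tolling adds 25 days: August 18, 2024 + 25 days = September 12, 2024.
September 12, 2024 is a Thursday and not a court holiday, so no extension applies.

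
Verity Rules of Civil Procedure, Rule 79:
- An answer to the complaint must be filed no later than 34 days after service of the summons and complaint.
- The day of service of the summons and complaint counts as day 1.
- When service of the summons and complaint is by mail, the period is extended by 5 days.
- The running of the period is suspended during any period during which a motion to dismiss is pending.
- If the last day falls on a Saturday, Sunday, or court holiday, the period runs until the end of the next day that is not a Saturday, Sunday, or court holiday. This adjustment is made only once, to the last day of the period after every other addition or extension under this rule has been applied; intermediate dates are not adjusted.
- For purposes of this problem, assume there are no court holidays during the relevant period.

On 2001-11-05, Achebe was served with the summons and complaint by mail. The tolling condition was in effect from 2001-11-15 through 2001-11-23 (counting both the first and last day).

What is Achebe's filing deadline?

Counting 2001-11-05 as day 1, day 34 is December 8, 2001.
Service was by mail, adding 5 days: December 8, 2001 + 5 days = December 13, 2001.
From November 15, 2001 through November 23, 2001 inclusive is 9 days; tolling adds 9 days: December 13, 2001 + 9 days = December 22, 2001.
December 22, 2001 is Saturday; December 23, 2001 is Sunday. The next qualifying day is December 24, 2001.

December 24, 2001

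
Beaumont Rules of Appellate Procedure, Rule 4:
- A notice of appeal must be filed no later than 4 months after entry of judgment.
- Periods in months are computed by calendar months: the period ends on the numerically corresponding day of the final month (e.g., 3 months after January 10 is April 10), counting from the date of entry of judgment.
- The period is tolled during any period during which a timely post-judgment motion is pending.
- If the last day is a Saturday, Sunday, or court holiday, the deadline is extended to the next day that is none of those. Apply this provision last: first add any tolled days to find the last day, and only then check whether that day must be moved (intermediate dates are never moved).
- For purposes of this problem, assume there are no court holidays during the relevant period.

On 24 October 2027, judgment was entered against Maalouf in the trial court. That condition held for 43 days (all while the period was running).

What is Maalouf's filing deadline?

April 7, 2028

4 months after 24 October 2027 is February 24, 2028.
Tolling adds 43 days: February 24, 2028 + 43 days = April 7, 2028.
April 7, 2028 is a Friday and not a court holiday, so no extension applies.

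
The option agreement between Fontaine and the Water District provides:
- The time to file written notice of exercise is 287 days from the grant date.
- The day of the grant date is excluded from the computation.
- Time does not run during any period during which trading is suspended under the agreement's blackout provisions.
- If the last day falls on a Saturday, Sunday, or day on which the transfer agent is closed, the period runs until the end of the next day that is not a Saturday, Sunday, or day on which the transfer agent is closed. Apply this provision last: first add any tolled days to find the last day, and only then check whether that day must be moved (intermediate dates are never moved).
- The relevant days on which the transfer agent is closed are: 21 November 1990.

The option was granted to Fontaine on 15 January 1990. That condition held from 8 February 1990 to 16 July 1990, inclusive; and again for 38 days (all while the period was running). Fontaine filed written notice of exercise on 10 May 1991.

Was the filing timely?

Yes

287 days after 15 January 1990 is October 29, 1990.
From February 8, 1990 through July 16, 1990 inclusive is 159 days; tolling adds 159 days: October 29, 1990 + 159 days = April 6, 1991.
Tolling adds 38 days: April 6, 1991 + 38 days = May 14, 1991.
May 14, 1991 is a Tuesday and not a day on which the transfer agent is closed, so no extension applies.
The deadline is May 14, 1991; the filing on May 10, 1991 is on or before that date.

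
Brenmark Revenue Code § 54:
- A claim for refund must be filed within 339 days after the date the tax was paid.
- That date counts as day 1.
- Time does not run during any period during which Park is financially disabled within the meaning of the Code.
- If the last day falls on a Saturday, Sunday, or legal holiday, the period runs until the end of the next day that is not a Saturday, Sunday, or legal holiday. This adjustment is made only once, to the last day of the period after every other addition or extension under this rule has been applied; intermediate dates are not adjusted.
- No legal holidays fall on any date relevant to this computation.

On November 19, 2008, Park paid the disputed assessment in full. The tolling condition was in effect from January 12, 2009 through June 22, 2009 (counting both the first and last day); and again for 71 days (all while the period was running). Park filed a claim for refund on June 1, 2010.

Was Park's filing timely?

Yes

Counting November 19, 2008 as day 1, day 339 is October 23, 2009.
From January 12, 2009 through June 22, 2009 inclusive is 162 days; tolling adds 162 days: October 23, 2009 + 162 days = April 3, 2010.
Tolling adds 71 days: April 3, 2010 + 71 days = June 13, 2010.
June 13, 2010 is Sunday. The next qualifying day is June 14, 2010.
The deadline is June 14, 2010; the filing on June 1, 2010 is on or before that date.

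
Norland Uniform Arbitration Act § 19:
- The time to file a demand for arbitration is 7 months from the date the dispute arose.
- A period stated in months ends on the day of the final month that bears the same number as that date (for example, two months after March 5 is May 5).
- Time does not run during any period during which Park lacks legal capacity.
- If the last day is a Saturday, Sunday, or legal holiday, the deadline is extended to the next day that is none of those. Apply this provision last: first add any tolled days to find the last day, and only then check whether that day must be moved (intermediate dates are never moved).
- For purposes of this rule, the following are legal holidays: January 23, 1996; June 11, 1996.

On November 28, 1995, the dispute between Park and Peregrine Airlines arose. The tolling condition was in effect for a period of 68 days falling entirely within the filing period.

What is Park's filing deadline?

September 4, 1996

7 months after November 28, 1995 is June 28, 1996.
Tolling adds 68 days: June 28, 1996 + 68 days = September 4, 1996.
September 4, 1996 is a Wednesday and not a legal holiday, so no extension applies.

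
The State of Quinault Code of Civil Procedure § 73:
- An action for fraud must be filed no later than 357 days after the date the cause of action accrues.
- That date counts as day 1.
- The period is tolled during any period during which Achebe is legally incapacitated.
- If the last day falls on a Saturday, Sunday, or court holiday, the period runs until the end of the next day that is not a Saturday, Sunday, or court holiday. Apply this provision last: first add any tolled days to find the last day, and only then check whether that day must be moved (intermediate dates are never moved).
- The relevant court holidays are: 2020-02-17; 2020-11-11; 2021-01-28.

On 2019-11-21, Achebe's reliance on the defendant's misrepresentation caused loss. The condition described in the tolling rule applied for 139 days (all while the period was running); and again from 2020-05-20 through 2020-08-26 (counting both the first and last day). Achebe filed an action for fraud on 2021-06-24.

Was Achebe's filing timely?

Yes

Counting 2019-11-21 as day 1, day 357 is November 11, 2020.
Tolling adds 139 days: November 11, 2020 + 139 days = March 30, 2021.
From May 20, 2020 through August 26, 2020 inclusive is 99 days; tolling adds 99 days: March 30, 2021 + 99 days = July 7, 2021.
July 7, 2021 is a Wednesday and not a court holiday, so no extension applies.
The deadline is July 7, 2021; the filing on June 24, 2021 is on or before that date.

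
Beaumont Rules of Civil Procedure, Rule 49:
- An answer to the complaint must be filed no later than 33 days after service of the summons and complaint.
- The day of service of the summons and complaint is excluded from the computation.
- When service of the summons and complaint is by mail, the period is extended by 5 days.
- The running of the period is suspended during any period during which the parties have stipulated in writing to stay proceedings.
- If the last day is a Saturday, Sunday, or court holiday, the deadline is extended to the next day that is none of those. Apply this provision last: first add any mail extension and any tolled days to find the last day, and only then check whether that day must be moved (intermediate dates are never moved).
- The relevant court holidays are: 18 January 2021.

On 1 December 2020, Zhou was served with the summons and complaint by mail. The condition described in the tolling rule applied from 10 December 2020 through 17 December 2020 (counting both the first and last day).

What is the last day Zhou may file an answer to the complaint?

January 19, 2021

33 days after 1 December 2020 is January 3, 2021.
Service was by mail, adding 5 days: January 3, 2021 + 5 days = January 8, 2021.
From December 10, 2020 through December 17, 2020 inclusive is 8 days; tolling adds 8 days: January 8, 2021 + 8 days = January 16, 2021.
January 16, 2021 is Saturday; January 17, 2021 is Sunday; January 18, 2021 is a listed holiday. The next qualifying day is January 19, 2021.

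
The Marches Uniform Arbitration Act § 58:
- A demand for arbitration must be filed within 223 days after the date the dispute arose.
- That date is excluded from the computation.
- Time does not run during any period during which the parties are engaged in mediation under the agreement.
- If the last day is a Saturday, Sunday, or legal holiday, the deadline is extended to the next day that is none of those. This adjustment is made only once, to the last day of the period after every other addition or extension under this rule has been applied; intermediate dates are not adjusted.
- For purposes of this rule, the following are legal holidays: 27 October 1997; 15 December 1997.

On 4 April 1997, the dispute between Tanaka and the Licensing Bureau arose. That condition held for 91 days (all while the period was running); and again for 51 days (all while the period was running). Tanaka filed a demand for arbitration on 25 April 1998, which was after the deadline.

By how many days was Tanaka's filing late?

19 days

223 days after 4 April 1997 is November 13, 1997.
Tolling adds 91 days: November 13, 1997 + 91 days = February 12, 1998.
Tolling adds 51 days: February 12, 1998 + 51 days = April 4, 1998.
April 4, 1998 is Saturday; April 5, 1998 is Sunday. The next qualifying day is April 6, 1998.
The deadline is April 6, 1998; from April 6, 1998 to April 25, 1998 is 19 days.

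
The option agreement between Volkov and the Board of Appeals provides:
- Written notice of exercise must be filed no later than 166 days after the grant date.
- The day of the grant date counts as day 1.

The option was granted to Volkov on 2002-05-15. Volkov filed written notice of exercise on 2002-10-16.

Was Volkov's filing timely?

Counting 2002-05-15 as day 1, day 166 is October 27, 2002.
The deadline is October 27, 2002; the filing on October 16, 2002 is on or before that date.

Yes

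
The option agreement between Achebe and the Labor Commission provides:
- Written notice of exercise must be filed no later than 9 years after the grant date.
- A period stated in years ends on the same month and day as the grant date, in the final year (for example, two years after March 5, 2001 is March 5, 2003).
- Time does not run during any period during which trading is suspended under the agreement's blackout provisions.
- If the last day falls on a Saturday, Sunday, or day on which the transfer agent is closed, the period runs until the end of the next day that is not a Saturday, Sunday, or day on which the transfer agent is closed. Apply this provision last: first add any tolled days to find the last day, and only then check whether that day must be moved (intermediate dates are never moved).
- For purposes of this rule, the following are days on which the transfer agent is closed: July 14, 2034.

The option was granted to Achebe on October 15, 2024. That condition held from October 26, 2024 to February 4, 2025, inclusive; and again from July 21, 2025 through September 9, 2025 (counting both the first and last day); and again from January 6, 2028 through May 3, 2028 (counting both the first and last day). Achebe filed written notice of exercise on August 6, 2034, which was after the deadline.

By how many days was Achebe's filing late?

20 days

9 years after October 15, 2024 is October 15, 2033.
From October 26, 2024 through February 4, 2025 inclusive is 102 days; tolling adds 102 days: October 15, 2033 + 102 days = January 25, 2034.
From July 21, 2025 through September 9, 2025 inclusive is 51 days; tolling adds 51 days: January 25, 2034 + 51 days = March 17, 2034.
From January 6, 2028 through May 3, 2028 inclusive is 119 days; tolling adds 119 days: March 17, 2034 + 119 days = July 14, 2034.
July 14, 2034 is a listed holiday; July 15, 2034 is Saturday; July 16, 2034 is Sunday. The next qualifying day is July 17, 2034.
The deadline is July 17, 2034; from July 17, 2034 to August 6, 2034 is 20 days.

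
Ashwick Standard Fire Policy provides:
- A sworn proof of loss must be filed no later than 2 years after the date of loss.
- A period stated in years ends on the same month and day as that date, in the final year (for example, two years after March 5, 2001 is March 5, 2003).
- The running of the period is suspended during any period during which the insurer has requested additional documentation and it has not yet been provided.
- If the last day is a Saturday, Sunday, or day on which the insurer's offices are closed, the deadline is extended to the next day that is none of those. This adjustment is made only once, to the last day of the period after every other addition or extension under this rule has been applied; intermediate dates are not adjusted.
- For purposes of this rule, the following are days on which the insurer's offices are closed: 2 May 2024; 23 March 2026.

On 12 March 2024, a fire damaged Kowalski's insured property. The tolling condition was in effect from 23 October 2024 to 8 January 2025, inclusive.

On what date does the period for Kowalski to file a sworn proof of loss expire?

May 29, 2026

2 years after 12 March 2024 is March 12, 2026.
From October 23, 2024 through January 8, 2025 inclusive is 78 days; tolling adds 78 days: March 12, 2026 + 78 days = May 29, 2026.
May 29, 2026 is a Friday and not a day on which the insurer's offices are closed, so no extension applies.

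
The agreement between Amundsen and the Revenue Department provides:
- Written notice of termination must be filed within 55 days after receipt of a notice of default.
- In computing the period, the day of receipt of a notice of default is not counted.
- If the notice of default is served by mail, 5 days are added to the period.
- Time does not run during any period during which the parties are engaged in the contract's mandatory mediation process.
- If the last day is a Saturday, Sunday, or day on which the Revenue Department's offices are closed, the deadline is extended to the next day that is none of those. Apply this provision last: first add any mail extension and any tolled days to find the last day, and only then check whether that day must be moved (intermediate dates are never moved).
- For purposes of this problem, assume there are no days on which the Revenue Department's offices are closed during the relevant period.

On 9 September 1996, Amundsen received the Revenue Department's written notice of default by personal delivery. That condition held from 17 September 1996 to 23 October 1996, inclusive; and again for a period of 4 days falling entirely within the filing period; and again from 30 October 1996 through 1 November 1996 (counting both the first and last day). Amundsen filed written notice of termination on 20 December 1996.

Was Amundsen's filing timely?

No

55 days after 9 September 1996 is November 3, 1996.
Service was not by mail, so no mail extension applies.
From September 17, 1996 through October 23, 1996 inclusive is 37 days; tolling adds 37 days: November 3, 1996 + 37 days = December 10, 1996.
Tolling adds 4 days: December 10, 1996 + 4 days = December 14, 1996.
From October 30, 1996 through November 1, 1996 inclusive is 3 days; tolling adds 3 days: December 14, 1996 + 3 days = December 17, 1996.
December 17, 1996 is a Tuesday and not a day on which the Revenue Department's offices are closed, so no extension applies.
The deadline is December 17, 1996; the filing on December 20, 1996 is after that date.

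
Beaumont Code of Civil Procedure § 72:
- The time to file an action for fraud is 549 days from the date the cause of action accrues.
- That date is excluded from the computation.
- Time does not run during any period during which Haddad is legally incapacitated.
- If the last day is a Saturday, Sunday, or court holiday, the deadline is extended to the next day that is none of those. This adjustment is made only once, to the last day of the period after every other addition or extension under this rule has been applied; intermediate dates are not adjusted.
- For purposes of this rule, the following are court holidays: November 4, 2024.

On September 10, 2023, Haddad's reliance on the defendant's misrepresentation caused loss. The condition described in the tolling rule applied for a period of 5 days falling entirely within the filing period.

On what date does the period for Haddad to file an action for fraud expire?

549 days after September 10, 2023 is March 12, 2025.
Tolling adds 5 days: March 12, 2025 + 5 days = March 17, 2025.
March 17, 2025 is a Monday and not a court holiday, so no extension applies.

March 17, 2025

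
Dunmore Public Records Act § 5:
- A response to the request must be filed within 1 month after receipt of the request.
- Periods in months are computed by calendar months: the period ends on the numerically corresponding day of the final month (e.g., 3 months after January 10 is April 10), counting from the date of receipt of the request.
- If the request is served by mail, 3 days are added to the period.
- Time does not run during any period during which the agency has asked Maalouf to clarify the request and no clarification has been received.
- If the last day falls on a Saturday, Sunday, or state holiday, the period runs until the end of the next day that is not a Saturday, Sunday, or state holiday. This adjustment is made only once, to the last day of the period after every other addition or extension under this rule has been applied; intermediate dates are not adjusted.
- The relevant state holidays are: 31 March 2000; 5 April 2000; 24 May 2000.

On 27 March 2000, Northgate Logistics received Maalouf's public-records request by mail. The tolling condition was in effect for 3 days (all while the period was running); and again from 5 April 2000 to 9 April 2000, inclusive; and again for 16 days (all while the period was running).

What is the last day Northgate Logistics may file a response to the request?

1 month after 27 March 2000 is April 27, 2000.
Service was by mail, adding 3 days: April 27, 2000 + 3 days = April 30, 2000.
Tolling adds 3 days: April 30, 2000 + 3 days = May 3, 2000.
From April 5, 2000 through April 9, 2000 inclusive is 5 days; tolling adds 5 days: May 3, 2000 + 5 days = May 8, 2000.
Tolling adds 16 days: May 8, 2000 + 16 days = May 24, 2000.
May 24, 2000 is a listed holiday. The next qualifying day is May 25, 2000.

May 25, 2000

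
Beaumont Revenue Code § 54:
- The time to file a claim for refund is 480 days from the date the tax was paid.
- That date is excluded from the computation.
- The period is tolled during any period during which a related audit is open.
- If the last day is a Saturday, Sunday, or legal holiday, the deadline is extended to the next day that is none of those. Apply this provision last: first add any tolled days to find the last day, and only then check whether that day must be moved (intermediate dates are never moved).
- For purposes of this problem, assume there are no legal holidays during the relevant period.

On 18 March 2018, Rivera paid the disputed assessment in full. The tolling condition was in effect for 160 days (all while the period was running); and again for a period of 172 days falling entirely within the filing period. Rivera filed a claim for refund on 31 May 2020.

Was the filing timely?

480 days after 18 March 2018 is July 11, 2019.
Tolling adds 160 days: July 11, 2019 + 160 days = December 18, 2019.
Tolling adds 172 days: December 18, 2019 + 172 days = June 7, 2020.
June 7, 2020 is Sunday. The next qualifying day is June 8, 2020.
The deadline is June 8, 2020; the filing on May 31, 2020 is on or before that date.

Yes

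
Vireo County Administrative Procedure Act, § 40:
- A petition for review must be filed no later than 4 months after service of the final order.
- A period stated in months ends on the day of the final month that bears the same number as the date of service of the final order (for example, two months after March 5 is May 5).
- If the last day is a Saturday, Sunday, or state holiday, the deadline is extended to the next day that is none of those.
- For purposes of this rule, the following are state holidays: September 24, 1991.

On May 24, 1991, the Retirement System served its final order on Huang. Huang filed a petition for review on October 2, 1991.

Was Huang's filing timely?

4 months after May 24, 1991 is September 24, 1991.
September 24, 1991 is a listed holiday. The next qualifying day is September 25, 1991.
The deadline is September 25, 1991; the filing on October 2, 1991 is after that date.

No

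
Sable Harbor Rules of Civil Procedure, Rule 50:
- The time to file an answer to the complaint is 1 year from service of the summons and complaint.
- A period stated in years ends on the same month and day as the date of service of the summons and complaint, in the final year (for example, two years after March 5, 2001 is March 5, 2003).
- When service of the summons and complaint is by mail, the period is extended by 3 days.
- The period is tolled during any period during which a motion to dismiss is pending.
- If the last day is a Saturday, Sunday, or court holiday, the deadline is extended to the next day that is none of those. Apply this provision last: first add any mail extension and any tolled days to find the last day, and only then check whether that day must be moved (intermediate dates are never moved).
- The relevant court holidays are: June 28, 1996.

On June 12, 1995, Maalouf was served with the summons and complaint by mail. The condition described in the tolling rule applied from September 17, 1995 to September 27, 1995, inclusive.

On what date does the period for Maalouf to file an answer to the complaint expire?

1 year after June 12, 1995 is June 12, 1996.
Service was by mail, adding 3 days: June 12, 1996 + 3 days = June 15, 1996.
From September 17, 1995 through September 27, 1995 inclusive is 11 days; tolling adds 11 days: June 15, 1996 + 11 days = June 26, 1996.
June 26, 1996 is a Wednesday and not a court holiday, so no extension applies.

June 26, 1996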